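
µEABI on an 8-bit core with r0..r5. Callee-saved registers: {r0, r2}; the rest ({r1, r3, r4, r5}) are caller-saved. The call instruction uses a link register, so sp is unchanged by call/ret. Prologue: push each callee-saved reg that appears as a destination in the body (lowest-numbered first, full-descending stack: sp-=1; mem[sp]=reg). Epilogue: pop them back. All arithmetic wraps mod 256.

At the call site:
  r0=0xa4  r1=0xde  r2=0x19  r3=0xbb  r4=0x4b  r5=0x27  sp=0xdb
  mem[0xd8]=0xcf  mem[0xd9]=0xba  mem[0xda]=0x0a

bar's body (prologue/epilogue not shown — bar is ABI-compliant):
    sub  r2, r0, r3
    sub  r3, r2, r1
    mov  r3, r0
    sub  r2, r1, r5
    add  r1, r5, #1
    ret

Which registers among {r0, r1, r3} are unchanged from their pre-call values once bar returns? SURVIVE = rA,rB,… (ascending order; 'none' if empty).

prologue: push r2 -> mem[0xda]=0x19, sp=0xda
body[0] sub  r2, r0, r3 -> r2=0xe9
body[1] sub  r3, r2, r1 -> r3=0x0b
body[2] mov  r3, r0 -> r3=0xa4
body[3] sub  r2, r1, r5 -> r2=0xb7
body[4] add  r1, r5, #1 -> r1=0x28
epilogue: pop r2=0x19, sp=0xdb
r0: callee-saved, written=False
r1: caller-saved, written=True
r3: caller-saved, written=True

SURVIVE = r0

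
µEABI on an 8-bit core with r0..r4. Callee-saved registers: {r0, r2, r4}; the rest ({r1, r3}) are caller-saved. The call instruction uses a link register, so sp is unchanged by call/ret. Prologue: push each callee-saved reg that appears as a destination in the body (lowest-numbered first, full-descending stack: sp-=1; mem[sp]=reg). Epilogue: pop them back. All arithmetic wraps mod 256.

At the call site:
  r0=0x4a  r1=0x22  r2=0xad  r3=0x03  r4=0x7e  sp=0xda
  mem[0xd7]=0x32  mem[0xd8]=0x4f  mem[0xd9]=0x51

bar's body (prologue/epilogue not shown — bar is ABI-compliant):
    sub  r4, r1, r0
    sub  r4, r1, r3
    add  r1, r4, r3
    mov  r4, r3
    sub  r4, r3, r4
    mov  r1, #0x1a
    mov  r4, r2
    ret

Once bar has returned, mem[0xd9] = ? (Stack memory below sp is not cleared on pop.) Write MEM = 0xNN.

MEM = 0x7e

prologue: push r4 → mem[0xd9]=0x7e, sp=0xd9
body[0] sub  r4, r1, r0 → r4=0xd8
body[1] sub  r4, r1, r3 → r4=0x1f
body[2] add  r1, r4, r3 → r1=0x22
body[3] mov  r4, r3 → r4=0x03
body[4] sub  r4, r3, r4 → r4=0x00
body[5] mov  r1, #0x1a → r1=0x1a
body[6] mov  r4, r2 → r4=0xad
epilogue: pop r4=0x7e, sp=0xda
prologue pushed ['r4'] at ['0xd9']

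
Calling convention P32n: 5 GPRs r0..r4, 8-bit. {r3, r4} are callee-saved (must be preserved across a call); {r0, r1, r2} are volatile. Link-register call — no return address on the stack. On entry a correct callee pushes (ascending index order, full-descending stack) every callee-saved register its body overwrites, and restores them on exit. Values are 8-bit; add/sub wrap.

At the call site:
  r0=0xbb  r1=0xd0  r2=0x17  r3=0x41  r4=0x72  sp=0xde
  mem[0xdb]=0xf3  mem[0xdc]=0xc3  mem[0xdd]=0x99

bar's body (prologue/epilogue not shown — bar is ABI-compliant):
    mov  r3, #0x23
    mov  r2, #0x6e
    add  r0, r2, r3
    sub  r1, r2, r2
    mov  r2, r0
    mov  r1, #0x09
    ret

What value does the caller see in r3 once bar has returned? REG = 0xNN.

REG = 0x41

prologue: push r3 → mem[0xdd]=0x41, sp=0xdd
body[0] mov  r3, #0x23 → r3=0x23
body[1] mov  r2, #0x6e → r2=0x6e
body[2] add  r0, r2, r3 → r0=0x91
body[3] sub  r1, r2, r2 → r1=0x00
body[4] mov  r2, r0 → r2=0x91
body[5] mov  r1, #0x09 → r1=0x09
epilogue: pop r3=0x41, sp=0xde
r3 is callee-saved → restored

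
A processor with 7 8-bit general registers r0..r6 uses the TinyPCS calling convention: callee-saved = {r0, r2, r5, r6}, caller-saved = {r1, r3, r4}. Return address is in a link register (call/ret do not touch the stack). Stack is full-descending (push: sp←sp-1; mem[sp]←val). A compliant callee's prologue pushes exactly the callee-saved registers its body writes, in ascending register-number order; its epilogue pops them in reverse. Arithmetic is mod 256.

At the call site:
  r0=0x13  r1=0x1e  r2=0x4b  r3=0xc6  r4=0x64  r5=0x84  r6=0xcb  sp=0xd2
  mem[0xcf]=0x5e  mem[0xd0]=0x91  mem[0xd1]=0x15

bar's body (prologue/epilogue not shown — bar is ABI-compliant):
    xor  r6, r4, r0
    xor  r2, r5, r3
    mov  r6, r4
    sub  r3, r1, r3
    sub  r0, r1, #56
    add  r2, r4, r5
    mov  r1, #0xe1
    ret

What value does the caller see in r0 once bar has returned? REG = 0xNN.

REG = 0x13

prologue: push r0 -> mem[0xd1]=0x13, sp=0xd1
prologue: push r2 -> mem[0xd0]=0x4b, sp=0xd0
prologue: push r6 -> mem[0xcf]=0xcb, sp=0xcf
body[0] xor  r6, r4, r0 -> r6=0x77
body[1] xor  r2, r5, r3 -> r2=0x42
body[2] mov  r6, r4 -> r6=0x64
body[3] sub  r3, r1, r3 -> r3=0x58
body[4] sub  r0, r1, #56 -> r0=0xe6
body[5] add  r2, r4, r5 -> r2=0xe8
body[6] mov  r1, #0xe1 -> r1=0xe1
epilogue: pop r6=0xcb, sp=0xd0
epilogue: pop r2=0x4b, sp=0xd1
epilogue: pop r0=0x13, sp=0xd2
r0 is callee-saved -> restored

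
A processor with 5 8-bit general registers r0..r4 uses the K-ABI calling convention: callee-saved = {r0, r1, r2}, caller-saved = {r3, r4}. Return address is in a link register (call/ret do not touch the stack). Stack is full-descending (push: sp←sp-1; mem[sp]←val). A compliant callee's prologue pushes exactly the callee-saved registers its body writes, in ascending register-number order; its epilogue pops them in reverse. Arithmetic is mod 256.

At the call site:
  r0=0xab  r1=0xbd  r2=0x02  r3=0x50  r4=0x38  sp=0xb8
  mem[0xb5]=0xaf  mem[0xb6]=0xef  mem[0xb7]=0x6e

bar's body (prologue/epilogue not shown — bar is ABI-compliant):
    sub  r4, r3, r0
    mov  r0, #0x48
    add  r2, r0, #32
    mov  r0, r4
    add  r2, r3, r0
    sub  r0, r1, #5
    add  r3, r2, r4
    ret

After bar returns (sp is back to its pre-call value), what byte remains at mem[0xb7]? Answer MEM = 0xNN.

MEM = 0xab

prologue: push r0 → mem[0xb7]=0xab, sp=0xb7
prologue: push r2 → mem[0xb6]=0x02, sp=0xb6
body[0] sub  r4, r3, r0 → r4=0xa5
body[1] mov  r0, #0x48 → r0=0x48
body[2] add  r2, r0, #32 → r2=0x68
body[3] mov  r0, r4 → r0=0xa5
body[4] add  r2, r3, r0 → r2=0xf5
body[5] sub  r0, r1, #5 → r0=0xb8
body[6] add  r3, r2, r4 → r3=0x9a
epilogue: pop r2=0x02, sp=0xb7
epilogue: pop r0=0xab, sp=0xb8
prologue pushed ['r0', 'r2'] at ['0xb7', '0xb6']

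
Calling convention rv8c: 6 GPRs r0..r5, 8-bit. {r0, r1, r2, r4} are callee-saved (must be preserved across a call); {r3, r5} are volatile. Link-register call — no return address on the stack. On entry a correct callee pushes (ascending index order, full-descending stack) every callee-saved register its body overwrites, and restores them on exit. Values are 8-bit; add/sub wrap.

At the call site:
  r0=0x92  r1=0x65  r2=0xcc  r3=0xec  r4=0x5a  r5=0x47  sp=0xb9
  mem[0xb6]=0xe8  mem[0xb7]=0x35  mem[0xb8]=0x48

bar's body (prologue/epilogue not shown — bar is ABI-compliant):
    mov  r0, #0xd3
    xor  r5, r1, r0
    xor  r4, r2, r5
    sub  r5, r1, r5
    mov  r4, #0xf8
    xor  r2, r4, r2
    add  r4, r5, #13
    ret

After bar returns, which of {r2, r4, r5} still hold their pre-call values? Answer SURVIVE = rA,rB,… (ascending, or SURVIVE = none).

SURVIVE = r2,r4

prologue: push r0 -> mem[0xb8]=0x92, sp=0xb8
prologue: push r2 -> mem[0xb7]=0xcc, sp=0xb7
prologue: push r4 -> mem[0xb6]=0x5a, sp=0xb6
body[0] mov  r0, #0xd3 -> r0=0xd3
body[1] xor  r5, r1, r0 -> r5=0xb6
body[2] xor  r4, r2, r5 -> r4=0x7a
body[3] sub  r5, r1, r5 -> r5=0xaf
body[4] mov  r4, #0xf8 -> r4=0xf8
body[5] xor  r2, r4, r2 -> r2=0x34
body[6] add  r4, r5, #13 -> r4=0xbc
epilogue: pop r4=0x5a, sp=0xb7
epilogue: pop r2=0xcc, sp=0xb8
epilogue: pop r0=0x92, sp=0xb9
r2: callee-saved, written=True
r4: callee-saved, written=True
r5: caller-saved, written=True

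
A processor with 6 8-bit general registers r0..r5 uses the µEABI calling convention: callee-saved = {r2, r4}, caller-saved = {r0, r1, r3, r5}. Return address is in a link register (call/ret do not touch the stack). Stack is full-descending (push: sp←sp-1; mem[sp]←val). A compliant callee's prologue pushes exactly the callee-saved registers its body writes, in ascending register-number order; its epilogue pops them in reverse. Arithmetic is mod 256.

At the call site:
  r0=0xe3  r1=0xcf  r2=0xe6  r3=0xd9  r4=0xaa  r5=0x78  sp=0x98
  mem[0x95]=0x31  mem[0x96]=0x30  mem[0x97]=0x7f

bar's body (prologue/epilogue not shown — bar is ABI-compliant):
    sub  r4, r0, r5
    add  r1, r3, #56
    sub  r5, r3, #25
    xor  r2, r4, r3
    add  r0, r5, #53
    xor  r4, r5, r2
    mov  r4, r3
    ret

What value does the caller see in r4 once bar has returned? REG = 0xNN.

REG = 0xaa

prologue: push r2 → mem[0x97]=0xe6, sp=0x97
prologue: push r4 → mem[0x96]=0xaa, sp=0x96
body[0] sub  r4, r0, r5 → r4=0x6b
body[1] add  r1, r3, #56 → r1=0x11
body[2] sub  r5, r3, #25 → r5=0xc0
body[3] xor  r2, r4, r3 → r2=0xb2
body[4] add  r0, r5, #53 → r0=0xf5
body[5] xor  r4, r5, r2 → r4=0x72
body[6] mov  r4, r3 → r4=0xd9
epilogue: pop r4=0xaa, sp=0x97
epilogue: pop r2=0xe6, sp=0x98
r4 is callee-saved → restored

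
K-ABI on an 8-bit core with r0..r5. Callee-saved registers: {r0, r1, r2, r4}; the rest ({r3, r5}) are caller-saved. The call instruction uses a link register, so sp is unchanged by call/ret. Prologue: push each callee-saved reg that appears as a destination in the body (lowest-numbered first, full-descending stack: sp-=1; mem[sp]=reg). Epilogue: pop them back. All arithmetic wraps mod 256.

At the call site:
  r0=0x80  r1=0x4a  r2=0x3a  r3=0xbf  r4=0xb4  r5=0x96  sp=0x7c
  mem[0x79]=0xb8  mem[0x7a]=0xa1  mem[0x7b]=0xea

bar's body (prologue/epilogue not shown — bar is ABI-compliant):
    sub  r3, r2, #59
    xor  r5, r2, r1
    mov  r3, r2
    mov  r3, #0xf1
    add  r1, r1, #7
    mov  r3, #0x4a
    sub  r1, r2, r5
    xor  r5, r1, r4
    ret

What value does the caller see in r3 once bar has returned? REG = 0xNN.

REG = 0x4a

prologue: push r1 → mem[0x7b]=0x4a, sp=0x7b
body[0] sub  r3, r2, #59 → r3=0xff
body[1] xor  r5, r2, r1 → r5=0x70
body[2] mov  r3, r2 → r3=0x3a
body[3] mov  r3, #0xf1 → r3=0xf1
body[4] add  r1, r1, #7 → r1=0x51
body[5] mov  r3, #0x4a → r3=0x4a
body[6] sub  r1, r2, r5 → r1=0xca
body[7] xor  r5, r1, r4 → r5=0x7e
epilogue: pop r1=0x4a, sp=0x7c
r3 is caller-saved → body value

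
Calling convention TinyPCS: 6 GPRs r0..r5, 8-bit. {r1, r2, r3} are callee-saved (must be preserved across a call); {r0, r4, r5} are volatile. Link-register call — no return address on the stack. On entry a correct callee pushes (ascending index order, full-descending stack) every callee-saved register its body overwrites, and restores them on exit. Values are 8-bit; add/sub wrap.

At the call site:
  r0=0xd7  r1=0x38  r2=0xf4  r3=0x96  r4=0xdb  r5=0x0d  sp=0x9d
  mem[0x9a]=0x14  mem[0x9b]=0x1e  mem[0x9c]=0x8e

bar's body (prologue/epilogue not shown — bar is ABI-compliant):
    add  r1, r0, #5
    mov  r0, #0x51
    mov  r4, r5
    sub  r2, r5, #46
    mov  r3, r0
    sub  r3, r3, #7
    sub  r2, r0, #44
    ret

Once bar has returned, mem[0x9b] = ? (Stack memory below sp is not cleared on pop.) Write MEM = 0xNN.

prologue: push r1 → mem[0x9c]=0x38, sp=0x9c
prologue: push r2 → mem[0x9b]=0xf4, sp=0x9b
prologue: push r3 → mem[0x9a]=0x96, sp=0x9a
body[0] add  r1, r0, #5 → r1=0xdc
body[1] mov  r0, #0x51 → r0=0x51
body[2] mov  r4, r5 → r4=0x0d
body[3] sub  r2, r5, #46 → r2=0xdf
body[4] mov  r3, r0 → r3=0x51
body[5] sub  r3, r3, #7 → r3=0x4a
body[6] sub  r2, r0, #44 → r2=0x25
epilogue: pop r3=0x96, sp=0x9b
epilogue: pop r2=0xf4, sp=0x9c
epilogue: pop r1=0x38, sp=0x9d
prologue pushed ['r1', 'r2', 'r3'] at ['0x9c', '0x9b', '0x9a']

MEM = 0xf4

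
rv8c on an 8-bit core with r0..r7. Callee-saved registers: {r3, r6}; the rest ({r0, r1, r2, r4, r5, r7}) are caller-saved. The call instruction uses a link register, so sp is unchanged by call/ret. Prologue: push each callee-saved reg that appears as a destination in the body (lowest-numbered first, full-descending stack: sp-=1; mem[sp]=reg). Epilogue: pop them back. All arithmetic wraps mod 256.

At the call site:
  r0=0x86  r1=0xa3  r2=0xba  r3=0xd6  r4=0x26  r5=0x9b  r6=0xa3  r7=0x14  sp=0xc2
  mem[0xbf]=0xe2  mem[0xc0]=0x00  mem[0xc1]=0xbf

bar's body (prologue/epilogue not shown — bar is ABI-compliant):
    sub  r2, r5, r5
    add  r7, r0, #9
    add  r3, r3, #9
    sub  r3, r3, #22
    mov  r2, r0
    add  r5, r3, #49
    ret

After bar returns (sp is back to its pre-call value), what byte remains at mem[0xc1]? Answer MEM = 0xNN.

prologue: push r3 -> mem[0xc1]=0xd6, sp=0xc1
body[0] sub  r2, r5, r5 -> r2=0x00
body[1] add  r7, r0, #9 -> r7=0x8f
body[2] add  r3, r3, #9 -> r3=0xdf
body[3] sub  r3, r3, #22 -> r3=0xc9
body[4] mov  r2, r0 -> r2=0x86
body[5] add  r5, r3, #49 -> r5=0xfa
epilogue: pop r3=0xd6, sp=0xc2
prologue pushed ['r3'] at ['0xc1']

MEM = 0xd6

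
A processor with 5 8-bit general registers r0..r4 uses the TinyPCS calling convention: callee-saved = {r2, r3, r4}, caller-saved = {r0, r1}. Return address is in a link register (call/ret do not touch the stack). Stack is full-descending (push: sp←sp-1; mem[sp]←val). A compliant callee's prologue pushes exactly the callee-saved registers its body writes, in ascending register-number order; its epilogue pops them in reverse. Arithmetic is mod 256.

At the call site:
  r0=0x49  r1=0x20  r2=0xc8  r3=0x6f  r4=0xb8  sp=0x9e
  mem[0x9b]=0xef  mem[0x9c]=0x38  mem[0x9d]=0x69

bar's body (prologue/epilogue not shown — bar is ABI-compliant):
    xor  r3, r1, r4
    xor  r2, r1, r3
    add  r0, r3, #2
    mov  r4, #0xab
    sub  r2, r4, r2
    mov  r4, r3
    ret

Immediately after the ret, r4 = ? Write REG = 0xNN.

prologue: push r2 -> mem[0x9d]=0xc8, sp=0x9d
prologue: push r3 -> mem[0x9c]=0x6f, sp=0x9c
prologue: push r4 -> mem[0x9b]=0xb8, sp=0x9b
body[0] xor  r3, r1, r4 -> r3=0x98
body[1] xor  r2, r1, r3 -> r2=0xb8
body[2] add  r0, r3, #2 -> r0=0x9a
body[3] mov  r4, #0xab -> r4=0xab
body[4] sub  r2, r4, r2 -> r2=0xf3
body[5] mov  r4, r3 -> r4=0x98
epilogue: pop r4=0xb8, sp=0x9c
epilogue: pop r3=0x6f, sp=0x9d
epilogue: pop r2=0xc8, sp=0x9e
r4 is callee-saved -> restored

REG = 0xb8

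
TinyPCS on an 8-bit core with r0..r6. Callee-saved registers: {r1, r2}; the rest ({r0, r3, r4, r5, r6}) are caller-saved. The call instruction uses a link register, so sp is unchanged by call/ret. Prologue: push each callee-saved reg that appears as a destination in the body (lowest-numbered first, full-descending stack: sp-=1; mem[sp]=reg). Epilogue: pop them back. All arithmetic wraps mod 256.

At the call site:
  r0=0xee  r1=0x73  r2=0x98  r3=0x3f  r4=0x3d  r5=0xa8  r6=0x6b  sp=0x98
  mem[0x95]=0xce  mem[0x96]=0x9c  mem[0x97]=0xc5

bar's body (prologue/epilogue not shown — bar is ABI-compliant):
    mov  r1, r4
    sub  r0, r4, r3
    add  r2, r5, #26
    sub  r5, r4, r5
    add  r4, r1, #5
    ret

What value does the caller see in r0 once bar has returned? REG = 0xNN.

REG = 0xfe

prologue: push r1 -> mem[0x97]=0x73, sp=0x97
prologue: push r2 -> mem[0x96]=0x98, sp=0x96
body[0] mov  r1, r4 -> r1=0x3d
body[1] sub  r0, r4, r3 -> r0=0xfe
body[2] add  r2, r5, #26 -> r2=0xc2
body[3] sub  r5, r4, r5 -> r5=0x95
body[4] add  r4, r1, #5 -> r4=0x42
epilogue: pop r2=0x98, sp=0x97
epilogue: pop r1=0x73, sp=0x98
r0 is caller-saved -> body value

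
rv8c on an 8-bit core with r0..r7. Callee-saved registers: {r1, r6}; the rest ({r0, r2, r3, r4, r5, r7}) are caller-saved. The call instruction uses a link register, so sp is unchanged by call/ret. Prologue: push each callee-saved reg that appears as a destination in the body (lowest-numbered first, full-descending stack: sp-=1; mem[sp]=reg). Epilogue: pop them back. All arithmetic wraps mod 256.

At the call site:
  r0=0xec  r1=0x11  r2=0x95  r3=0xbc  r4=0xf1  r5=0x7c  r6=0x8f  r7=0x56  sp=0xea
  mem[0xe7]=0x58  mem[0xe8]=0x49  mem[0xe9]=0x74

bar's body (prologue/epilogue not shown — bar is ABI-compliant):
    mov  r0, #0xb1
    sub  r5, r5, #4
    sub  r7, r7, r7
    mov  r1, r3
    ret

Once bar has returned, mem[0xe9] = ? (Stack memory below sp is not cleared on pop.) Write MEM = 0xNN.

MEM = 0x11

prologue: push r1 → mem[0xe9]=0x11, sp=0xe9
body[0] mov  r0, #0xb1 → r0=0xb1
body[1] sub  r5, r5, #4 → r5=0x78
body[2] sub  r7, r7, r7 → r7=0x00
body[3] mov  r1, r3 → r1=0xbc
epilogue: pop r1=0x11, sp=0xea
prologue pushed ['r1'] at ['0xe9']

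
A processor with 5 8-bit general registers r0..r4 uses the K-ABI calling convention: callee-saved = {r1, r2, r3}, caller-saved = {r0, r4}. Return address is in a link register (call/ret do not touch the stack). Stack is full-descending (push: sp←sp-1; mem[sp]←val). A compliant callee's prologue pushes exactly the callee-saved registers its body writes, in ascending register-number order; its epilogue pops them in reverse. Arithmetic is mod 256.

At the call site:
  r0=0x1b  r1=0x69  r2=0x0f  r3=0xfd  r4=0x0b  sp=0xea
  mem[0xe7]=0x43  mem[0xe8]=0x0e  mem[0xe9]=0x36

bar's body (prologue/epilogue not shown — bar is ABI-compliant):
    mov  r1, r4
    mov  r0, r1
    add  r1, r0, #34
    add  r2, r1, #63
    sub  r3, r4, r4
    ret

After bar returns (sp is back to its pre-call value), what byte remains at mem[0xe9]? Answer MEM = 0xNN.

MEM = 0x69

prologue: push r1 → mem[0xe9]=0x69, sp=0xe9
prologue: push r2 → mem[0xe8]=0x0f, sp=0xe8
prologue: push r3 → mem[0xe7]=0xfd, sp=0xe7
body[0] mov  r1, r4 → r1=0x0b
body[1] mov  r0, r1 → r0=0x0b
body[2] add  r1, r0, #34 → r1=0x2d
body[3] add  r2, r1, #63 → r2=0x6c
body[4] sub  r3, r4, r4 → r3=0x00
epilogue: pop r3=0xfd, sp=0xe8
epilogue: pop r2=0x0f, sp=0xe9
epilogue: pop r1=0x69, sp=0xea
prologue pushed ['r1', 'r2', 'r3'] at ['0xe9', '0xe8', '0xe7']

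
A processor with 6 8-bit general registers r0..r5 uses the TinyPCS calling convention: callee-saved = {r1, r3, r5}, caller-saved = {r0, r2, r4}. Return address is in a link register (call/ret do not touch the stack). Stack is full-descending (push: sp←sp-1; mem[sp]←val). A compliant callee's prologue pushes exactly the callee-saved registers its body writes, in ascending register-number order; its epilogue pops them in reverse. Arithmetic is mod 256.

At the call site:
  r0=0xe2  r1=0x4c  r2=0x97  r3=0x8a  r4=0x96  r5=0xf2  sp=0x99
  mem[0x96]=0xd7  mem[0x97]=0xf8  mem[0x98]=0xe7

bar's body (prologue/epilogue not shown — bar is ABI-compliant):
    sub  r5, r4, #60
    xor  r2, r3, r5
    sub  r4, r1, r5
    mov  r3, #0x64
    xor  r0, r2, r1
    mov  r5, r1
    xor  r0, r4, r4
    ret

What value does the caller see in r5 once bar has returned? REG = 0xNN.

REG = 0xf2

prologue: push r3 -> mem[0x98]=0x8a, sp=0x98
prologue: push r5 -> mem[0x97]=0xf2, sp=0x97
body[0] sub  r5, r4, #60 -> r5=0x5a
body[1] xor  r2, r3, r5 -> r2=0xd0
body[2] sub  r4, r1, r5 -> r4=0xf2
body[3] mov  r3, #0x64 -> r3=0x64
body[4] xor  r0, r2, r1 -> r0=0x9c
body[5] mov  r5, r1 -> r5=0x4c
body[6] xor  r0, r4, r4 -> r0=0x00
epilogue: pop r5=0xf2, sp=0x98
epilogue: pop r3=0x8a, sp=0x99
r5 is callee-saved -> restored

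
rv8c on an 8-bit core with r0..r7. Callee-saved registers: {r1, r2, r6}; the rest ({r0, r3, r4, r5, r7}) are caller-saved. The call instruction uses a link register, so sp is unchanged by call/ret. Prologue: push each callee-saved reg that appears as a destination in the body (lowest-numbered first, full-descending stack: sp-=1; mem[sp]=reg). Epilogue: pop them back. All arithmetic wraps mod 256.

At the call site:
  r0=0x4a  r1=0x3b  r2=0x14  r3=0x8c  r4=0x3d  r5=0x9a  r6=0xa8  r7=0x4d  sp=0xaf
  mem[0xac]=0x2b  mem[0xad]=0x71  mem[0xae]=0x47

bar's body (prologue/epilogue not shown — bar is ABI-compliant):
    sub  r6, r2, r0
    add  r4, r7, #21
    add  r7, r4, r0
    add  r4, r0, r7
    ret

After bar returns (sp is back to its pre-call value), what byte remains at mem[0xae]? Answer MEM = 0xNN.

MEM = 0xa8

prologue: push r6 → mem[0xae]=0xa8, sp=0xae
body[0] sub  r6, r2, r0 → r6=0xca
body[1] add  r4, r7, #21 → r4=0x62
body[2] add  r7, r4, r0 → r7=0xac
body[3] add  r4, r0, r7 → r4=0xf6
epilogue: pop r6=0xa8, sp=0xaf
prologue pushed ['r6'] at ['0xae']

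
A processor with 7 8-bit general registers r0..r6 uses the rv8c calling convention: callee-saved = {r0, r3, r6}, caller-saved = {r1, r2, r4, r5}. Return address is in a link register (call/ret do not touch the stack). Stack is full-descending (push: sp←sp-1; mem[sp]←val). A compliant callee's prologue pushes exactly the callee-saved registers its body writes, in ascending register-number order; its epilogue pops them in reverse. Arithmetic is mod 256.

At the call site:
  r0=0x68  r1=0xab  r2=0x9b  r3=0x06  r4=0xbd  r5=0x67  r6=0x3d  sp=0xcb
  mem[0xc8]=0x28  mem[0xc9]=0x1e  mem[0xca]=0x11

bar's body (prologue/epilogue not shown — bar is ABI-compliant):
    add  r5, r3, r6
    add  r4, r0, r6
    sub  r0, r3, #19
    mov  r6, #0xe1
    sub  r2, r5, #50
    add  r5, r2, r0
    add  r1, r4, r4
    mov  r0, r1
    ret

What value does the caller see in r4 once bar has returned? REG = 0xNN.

prologue: push r0 → mem[0xca]=0x68, sp=0xca
prologue: push r6 → mem[0xc9]=0x3d, sp=0xc9
body[0] add  r5, r3, r6 → r5=0x43
body[1] add  r4, r0, r6 → r4=0xa5
body[2] sub  r0, r3, #19 → r0=0xf3
body[3] mov  r6, #0xe1 → r6=0xe1
body[4] sub  r2, r5, #50 → r2=0x11
body[5] add  r5, r2, r0 → r5=0x04
body[6] add  r1, r4, r4 → r1=0x4a
body[7] mov  r0, r1 → r0=0x4a
epilogue: pop r6=0x3d, sp=0xca
epilogue: pop r0=0x68, sp=0xcb
r4 is caller-saved → body value

REG = 0xa5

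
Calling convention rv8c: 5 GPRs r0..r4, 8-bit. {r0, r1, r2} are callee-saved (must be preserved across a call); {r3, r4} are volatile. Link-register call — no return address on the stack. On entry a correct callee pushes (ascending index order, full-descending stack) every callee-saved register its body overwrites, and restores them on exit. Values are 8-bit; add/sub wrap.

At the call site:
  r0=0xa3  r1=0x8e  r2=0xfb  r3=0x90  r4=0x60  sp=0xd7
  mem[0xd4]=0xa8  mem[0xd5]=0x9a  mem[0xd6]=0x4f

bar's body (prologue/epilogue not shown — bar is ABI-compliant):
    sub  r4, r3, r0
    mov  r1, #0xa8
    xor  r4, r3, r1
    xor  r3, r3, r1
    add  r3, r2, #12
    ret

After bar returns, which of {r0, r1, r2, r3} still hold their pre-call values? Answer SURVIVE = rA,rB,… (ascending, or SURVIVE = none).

SURVIVE = r0,r1,r2

prologue: push r1 → mem[0xd6]=0x8e, sp=0xd6
body[0] sub  r4, r3, r0 → r4=0xed
body[1] mov  r1, #0xa8 → r1=0xa8
body[2] xor  r4, r3, r1 → r4=0x38
body[3] xor  r3, r3, r1 → r3=0x38
body[4] add  r3, r2, #12 → r3=0x07
epilogue: pop r1=0x8e, sp=0xd7
r0: callee-saved, written=False
r1: callee-saved, written=True
r2: callee-saved, written=False
r3: caller-saved, written=True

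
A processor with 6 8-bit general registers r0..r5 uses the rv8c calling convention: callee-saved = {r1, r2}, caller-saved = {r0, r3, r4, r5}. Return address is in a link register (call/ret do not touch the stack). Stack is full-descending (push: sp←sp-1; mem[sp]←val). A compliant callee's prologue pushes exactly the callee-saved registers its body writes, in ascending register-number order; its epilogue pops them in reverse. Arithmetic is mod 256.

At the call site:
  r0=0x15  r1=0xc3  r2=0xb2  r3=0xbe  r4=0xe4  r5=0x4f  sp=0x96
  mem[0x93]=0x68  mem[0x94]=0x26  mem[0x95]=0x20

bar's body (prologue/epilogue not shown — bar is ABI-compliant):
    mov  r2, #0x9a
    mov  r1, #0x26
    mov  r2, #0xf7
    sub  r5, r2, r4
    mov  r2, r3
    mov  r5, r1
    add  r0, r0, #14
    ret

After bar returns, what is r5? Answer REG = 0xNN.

prologue: push r1 → mem[0x95]=0xc3, sp=0x95
prologue: push r2 → mem[0x94]=0xb2, sp=0x94
body[0] mov  r2, #0x9a → r2=0x9a
body[1] mov  r1, #0x26 → r1=0x26
body[2] mov  r2, #0xf7 → r2=0xf7
body[3] sub  r5, r2, r4 → r5=0x13
body[4] mov  r2, r3 → r2=0xbe
body[5] mov  r5, r1 → r5=0x26
body[6] add  r0, r0, #14 → r0=0x23
epilogue: pop r2=0xb2, sp=0x95
epilogue: pop r1=0xc3, sp=0x96
r5 is caller-saved → body value

REG = 0x26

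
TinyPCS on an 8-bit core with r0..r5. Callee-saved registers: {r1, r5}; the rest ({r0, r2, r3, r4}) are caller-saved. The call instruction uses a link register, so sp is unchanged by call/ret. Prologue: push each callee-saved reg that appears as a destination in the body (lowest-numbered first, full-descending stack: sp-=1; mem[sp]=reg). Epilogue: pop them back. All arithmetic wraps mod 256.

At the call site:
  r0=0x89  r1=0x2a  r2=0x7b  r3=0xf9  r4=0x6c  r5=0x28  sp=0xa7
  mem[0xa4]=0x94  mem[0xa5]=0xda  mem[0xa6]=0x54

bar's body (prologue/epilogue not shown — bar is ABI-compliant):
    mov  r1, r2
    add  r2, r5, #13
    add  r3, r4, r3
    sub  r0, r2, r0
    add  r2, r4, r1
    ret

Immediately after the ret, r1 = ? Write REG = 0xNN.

REG = 0x2a

prologue: push r1 -> mem[0xa6]=0x2a, sp=0xa6
body[0] mov  r1, r2 -> r1=0x7b
body[1] add  r2, r5, #13 -> r2=0x35
body[2] add  r3, r4, r3 -> r3=0x65
body[3] sub  r0, r2, r0 -> r0=0xac
body[4] add  r2, r4, r1 -> r2=0xe7
epilogue: pop r1=0x2a, sp=0xa7
r1 is callee-saved -> restored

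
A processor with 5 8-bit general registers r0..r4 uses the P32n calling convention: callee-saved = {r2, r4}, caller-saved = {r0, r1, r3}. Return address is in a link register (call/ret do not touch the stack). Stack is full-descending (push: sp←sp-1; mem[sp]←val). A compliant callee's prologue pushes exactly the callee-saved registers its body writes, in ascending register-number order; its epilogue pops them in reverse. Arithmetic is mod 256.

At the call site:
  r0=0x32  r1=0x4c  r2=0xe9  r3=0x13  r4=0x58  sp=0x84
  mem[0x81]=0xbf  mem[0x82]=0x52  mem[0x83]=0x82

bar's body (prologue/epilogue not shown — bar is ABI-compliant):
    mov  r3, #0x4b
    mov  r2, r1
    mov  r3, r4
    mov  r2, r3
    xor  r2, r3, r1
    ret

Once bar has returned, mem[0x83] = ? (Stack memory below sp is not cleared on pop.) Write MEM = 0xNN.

prologue: push r2 -> mem[0x83]=0xe9, sp=0x83
body[0] mov  r3, #0x4b -> r3=0x4b
body[1] mov  r2, r1 -> r2=0x4c
body[2] mov  r3, r4 -> r3=0x58
body[3] mov  r2, r3 -> r2=0x58
body[4] xor  r2, r3, r1 -> r2=0x14
epilogue: pop r2=0xe9, sp=0x84
prologue pushed ['r2'] at ['0x83']

MEM = 0xe9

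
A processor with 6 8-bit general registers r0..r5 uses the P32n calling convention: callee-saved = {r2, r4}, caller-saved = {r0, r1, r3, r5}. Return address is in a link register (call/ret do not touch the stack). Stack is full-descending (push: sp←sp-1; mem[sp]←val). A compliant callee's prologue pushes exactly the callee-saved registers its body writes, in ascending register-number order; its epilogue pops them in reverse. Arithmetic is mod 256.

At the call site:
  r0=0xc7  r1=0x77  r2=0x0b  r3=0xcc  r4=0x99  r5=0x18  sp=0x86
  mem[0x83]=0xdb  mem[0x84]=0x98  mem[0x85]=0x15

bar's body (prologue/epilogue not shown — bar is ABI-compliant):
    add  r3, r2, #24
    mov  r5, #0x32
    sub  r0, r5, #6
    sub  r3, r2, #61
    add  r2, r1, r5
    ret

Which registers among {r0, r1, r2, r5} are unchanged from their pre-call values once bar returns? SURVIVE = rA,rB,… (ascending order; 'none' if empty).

SURVIVE = r1,r2

prologue: push r2 → mem[0x85]=0x0b, sp=0x85
body[0] add  r3, r2, #24 → r3=0x23
body[1] mov  r5, #0x32 → r5=0x32
body[2] sub  r0, r5, #6 → r0=0x2c
body[3] sub  r3, r2, #61 → r3=0xce
body[4] add  r2, r1, r5 → r2=0xa9
epilogue: pop r2=0x0b, sp=0x86
r0: caller-saved, written=True
r1: caller-saved, written=False
r2: callee-saved, written=True
r5: caller-saved, written=True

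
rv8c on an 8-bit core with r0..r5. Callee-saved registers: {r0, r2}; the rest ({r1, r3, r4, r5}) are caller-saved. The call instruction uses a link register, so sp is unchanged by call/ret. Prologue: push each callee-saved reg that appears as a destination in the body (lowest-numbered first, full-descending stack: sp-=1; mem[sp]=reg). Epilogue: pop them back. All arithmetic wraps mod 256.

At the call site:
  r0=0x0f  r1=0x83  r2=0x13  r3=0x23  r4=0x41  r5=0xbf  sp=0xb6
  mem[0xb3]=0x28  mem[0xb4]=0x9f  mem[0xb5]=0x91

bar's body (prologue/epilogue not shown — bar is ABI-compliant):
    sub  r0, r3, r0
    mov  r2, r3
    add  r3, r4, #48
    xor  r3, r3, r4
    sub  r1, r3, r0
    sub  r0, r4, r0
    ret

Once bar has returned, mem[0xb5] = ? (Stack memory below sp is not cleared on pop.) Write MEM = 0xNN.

MEM = 0x0f

prologue: push r0 → mem[0xb5]=0x0f, sp=0xb5
prologue: push r2 → mem[0xb4]=0x13, sp=0xb4
body[0] sub  r0, r3, r0 → r0=0x14
body[1] mov  r2, r3 → r2=0x23
body[2] add  r3, r4, #48 → r3=0x71
body[3] xor  r3, r3, r4 → r3=0x30
body[4] sub  r1, r3, r0 → r1=0x1c
body[5] sub  r0, r4, r0 → r0=0x2d
epilogue: pop r2=0x13, sp=0xb5
epilogue: pop r0=0x0f, sp=0xb6
prologue pushed ['r0', 'r2'] at ['0xb5', '0xb4']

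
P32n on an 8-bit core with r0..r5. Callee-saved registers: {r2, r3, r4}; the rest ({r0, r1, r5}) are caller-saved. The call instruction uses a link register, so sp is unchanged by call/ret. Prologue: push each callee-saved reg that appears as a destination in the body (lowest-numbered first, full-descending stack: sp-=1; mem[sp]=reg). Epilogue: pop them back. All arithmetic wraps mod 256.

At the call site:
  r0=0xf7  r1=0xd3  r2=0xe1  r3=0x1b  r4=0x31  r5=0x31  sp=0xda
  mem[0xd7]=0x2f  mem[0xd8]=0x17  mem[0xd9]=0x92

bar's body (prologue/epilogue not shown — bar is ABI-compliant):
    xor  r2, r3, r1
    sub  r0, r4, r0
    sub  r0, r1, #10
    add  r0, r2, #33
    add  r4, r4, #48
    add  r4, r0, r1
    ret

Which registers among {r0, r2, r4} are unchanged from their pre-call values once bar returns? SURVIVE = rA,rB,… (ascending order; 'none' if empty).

SURVIVE = r2,r4

prologue: push r2 -> mem[0xd9]=0xe1, sp=0xd9
prologue: push r4 -> mem[0xd8]=0x31, sp=0xd8
body[0] xor  r2, r3, r1 -> r2=0xc8
body[1] sub  r0, r4, r0 -> r0=0x3a
body[2] sub  r0, r1, #10 -> r0=0xc9
body[3] add  r0, r2, #33 -> r0=0xe9
body[4] add  r4, r4, #48 -> r4=0x61
body[5] add  r4, r0, r1 -> r4=0xbc
epilogue: pop r4=0x31, sp=0xd9
epilogue: pop r2=0xe1, sp=0xda
r0: caller-saved, written=True
r2: callee-saved, written=True
r4: callee-saved, written=True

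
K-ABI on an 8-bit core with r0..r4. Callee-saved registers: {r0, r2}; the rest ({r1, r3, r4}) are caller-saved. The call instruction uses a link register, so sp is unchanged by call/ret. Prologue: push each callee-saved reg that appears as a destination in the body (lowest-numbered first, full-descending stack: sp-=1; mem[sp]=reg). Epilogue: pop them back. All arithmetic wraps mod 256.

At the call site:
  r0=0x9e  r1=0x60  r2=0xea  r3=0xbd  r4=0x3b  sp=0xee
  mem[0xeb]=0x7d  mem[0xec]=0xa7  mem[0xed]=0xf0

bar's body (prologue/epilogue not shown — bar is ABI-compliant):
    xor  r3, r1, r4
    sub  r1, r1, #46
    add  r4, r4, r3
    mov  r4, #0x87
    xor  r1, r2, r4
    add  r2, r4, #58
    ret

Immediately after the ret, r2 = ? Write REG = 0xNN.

prologue: push r2 → mem[0xed]=0xea, sp=0xed
body[0] xor  r3, r1, r4 → r3=0x5b
body[1] sub  r1, r1, #46 → r1=0x32
body[2] add  r4, r4, r3 → r4=0x96
body[3] mov  r4, #0x87 → r4=0x87
body[4] xor  r1, r2, r4 → r1=0x6d
body[5] add  r2, r4, #58 → r2=0xc1
epilogue: pop r2=0xea, sp=0xee
r2 is callee-saved → restored

REG = 0xea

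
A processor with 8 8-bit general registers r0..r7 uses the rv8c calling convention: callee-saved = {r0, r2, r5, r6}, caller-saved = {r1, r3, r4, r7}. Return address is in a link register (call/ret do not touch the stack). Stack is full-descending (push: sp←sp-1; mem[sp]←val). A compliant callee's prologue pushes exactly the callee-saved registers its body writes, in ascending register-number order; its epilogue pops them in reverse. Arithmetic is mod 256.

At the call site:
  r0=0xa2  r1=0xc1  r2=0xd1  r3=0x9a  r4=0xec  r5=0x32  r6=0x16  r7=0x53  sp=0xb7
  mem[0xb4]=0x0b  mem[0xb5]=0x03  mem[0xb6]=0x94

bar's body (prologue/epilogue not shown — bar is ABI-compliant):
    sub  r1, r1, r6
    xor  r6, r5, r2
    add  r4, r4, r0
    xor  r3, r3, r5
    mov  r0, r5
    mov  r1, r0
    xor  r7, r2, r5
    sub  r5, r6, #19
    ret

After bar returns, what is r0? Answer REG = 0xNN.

REG = 0xa2

prologue: push r0 -> mem[0xb6]=0xa2, sp=0xb6
prologue: push r5 -> mem[0xb5]=0x32, sp=0xb5
prologue: push r6 -> mem[0xb4]=0x16, sp=0xb4
body[0] sub  r1, r1, r6 -> r1=0xab
body[1] xor  r6, r5, r2 -> r6=0xe3
body[2] add  r4, r4, r0 -> r4=0x8e
body[3] xor  r3, r3, r5 -> r3=0xa8
body[4] mov  r0, r5 -> r0=0x32
body[5] mov  r1, r0 -> r1=0x32
body[6] xor  r7, r2, r5 -> r7=0xe3
body[7] sub  r5, r6, #19 -> r5=0xd0
epilogue: pop r6=0x16, sp=0xb5
epilogue: pop r5=0x32, sp=0xb6
epilogue: pop r0=0xa2, sp=0xb7
r0 is callee-saved -> restored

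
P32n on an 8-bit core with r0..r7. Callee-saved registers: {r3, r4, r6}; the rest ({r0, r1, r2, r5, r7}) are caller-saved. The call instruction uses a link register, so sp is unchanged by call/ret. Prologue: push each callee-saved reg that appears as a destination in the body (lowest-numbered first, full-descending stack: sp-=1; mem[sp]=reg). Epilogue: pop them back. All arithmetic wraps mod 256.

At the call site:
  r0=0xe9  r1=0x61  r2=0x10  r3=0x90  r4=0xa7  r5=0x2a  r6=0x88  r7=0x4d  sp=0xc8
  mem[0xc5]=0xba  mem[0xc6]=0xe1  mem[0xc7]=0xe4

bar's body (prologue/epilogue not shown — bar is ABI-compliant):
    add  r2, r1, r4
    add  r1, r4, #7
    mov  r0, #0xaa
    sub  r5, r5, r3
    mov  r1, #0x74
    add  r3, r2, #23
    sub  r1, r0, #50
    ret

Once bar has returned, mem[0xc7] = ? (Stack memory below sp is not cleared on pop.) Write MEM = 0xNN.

prologue: push r3 → mem[0xc7]=0x90, sp=0xc7
body[0] add  r2, r1, r4 → r2=0x08
body[1] add  r1, r4, #7 → r1=0xae
body[2] mov  r0, #0xaa → r0=0xaa
body[3] sub  r5, r5, r3 → r5=0x9a
body[4] mov  r1, #0x74 → r1=0x74
body[5] add  r3, r2, #23 → r3=0x1f
body[6] sub  r1, r0, #50 → r1=0x78
epilogue: pop r3=0x90, sp=0xc8
prologue pushed ['r3'] at ['0xc7']

MEM = 0x90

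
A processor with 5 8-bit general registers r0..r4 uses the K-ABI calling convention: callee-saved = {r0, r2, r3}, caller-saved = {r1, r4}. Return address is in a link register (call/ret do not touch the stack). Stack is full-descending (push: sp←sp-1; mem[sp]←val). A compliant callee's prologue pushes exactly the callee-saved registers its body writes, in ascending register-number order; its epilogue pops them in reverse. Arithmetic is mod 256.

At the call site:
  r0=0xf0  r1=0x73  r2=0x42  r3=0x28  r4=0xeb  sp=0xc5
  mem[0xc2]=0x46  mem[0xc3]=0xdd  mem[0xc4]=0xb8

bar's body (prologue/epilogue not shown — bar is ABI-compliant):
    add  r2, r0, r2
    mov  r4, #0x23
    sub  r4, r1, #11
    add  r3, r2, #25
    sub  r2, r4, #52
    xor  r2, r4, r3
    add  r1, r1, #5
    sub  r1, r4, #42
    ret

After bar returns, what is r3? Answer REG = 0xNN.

prologue: push r2 → mem[0xc4]=0x42, sp=0xc4
prologue: push r3 → mem[0xc3]=0x28, sp=0xc3
body[0] add  r2, r0, r2 → r2=0x32
body[1] mov  r4, #0x23 → r4=0x23
body[2] sub  r4, r1, #11 → r4=0x68
body[3] add  r3, r2, #25 → r3=0x4b
body[4] sub  r2, r4, #52 → r2=0x34
body[5] xor  r2, r4, r3 → r2=0x23
body[6] add  r1, r1, #5 → r1=0x78
body[7] sub  r1, r4, #42 → r1=0x3e
epilogue: pop r3=0x28, sp=0xc4
epilogue: pop r2=0x42, sp=0xc5
r3 is callee-saved → restored

REG = 0x28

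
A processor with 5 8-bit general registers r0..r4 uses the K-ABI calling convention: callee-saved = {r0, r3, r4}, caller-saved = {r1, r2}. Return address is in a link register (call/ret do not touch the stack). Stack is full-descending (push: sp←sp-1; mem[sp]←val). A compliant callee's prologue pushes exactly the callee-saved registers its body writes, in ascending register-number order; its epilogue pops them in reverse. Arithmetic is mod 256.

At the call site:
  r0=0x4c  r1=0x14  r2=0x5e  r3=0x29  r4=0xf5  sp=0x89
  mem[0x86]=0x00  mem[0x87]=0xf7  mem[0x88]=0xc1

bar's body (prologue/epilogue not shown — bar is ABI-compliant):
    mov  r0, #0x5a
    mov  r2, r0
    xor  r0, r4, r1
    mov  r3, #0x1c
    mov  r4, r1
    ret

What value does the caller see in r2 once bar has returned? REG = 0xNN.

REG = 0x5a

prologue: push r0 → mem[0x88]=0x4c, sp=0x88
prologue: push r3 → mem[0x87]=0x29, sp=0x87
prologue: push r4 → mem[0x86]=0xf5, sp=0x86
body[0] mov  r0, #0x5a → r0=0x5a
body[1] mov  r2, r0 → r2=0x5a
body[2] xor  r0, r4, r1 → r0=0xe1
body[3] mov  r3, #0x1c → r3=0x1c
body[4] mov  r4, r1 → r4=0x14
epilogue: pop r4=0xf5, sp=0x87
epilogue: pop r3=0x29, sp=0x88
epilogue: pop r0=0x4c, sp=0x89
r2 is caller-saved → body value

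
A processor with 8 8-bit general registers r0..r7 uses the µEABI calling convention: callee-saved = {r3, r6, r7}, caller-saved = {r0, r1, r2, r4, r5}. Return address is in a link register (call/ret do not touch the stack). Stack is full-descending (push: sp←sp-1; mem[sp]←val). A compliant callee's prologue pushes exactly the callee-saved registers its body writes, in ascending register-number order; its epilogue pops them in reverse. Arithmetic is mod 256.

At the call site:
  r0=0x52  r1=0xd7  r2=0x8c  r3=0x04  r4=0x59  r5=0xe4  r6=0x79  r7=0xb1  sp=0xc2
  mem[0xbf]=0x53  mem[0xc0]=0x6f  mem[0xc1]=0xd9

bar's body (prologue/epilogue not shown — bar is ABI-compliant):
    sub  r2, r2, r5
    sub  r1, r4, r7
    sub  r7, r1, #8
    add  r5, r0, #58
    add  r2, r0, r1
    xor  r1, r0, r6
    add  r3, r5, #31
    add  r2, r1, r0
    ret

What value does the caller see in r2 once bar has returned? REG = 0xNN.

REG = 0x7d

prologue: push r3 → mem[0xc1]=0x04, sp=0xc1
prologue: push r7 → mem[0xc0]=0xb1, sp=0xc0
body[0] sub  r2, r2, r5 → r2=0xa8
body[1] sub  r1, r4, r7 → r1=0xa8
body[2] sub  r7, r1, #8 → r7=0xa0
body[3] add  r5, r0, #58 → r5=0x8c
body[4] add  r2, r0, r1 → r2=0xfa
body[5] xor  r1, r0, r6 → r1=0x2b
body[6] add  r3, r5, #31 → r3=0xab
body[7] add  r2, r1, r0 → r2=0x7d
epilogue: pop r7=0xb1, sp=0xc1
epilogue: pop r3=0x04, sp=0xc2
r2 is caller-saved → body value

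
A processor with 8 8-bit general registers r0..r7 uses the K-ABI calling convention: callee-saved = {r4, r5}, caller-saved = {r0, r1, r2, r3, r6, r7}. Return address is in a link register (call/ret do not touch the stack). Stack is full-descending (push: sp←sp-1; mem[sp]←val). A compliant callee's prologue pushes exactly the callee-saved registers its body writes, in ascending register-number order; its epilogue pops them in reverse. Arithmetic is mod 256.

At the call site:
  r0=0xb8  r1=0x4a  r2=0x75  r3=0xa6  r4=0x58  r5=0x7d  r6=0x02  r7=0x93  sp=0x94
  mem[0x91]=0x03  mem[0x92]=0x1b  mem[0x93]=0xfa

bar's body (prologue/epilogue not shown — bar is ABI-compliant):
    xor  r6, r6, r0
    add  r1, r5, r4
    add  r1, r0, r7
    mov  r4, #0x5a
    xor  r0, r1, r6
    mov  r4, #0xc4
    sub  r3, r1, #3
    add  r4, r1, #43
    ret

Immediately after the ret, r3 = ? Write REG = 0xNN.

prologue: push r4 -> mem[0x93]=0x58, sp=0x93
body[0] xor  r6, r6, r0 -> r6=0xba
body[1] add  r1, r5, r4 -> r1=0xd5
body[2] add  r1, r0, r7 -> r1=0x4b
body[3] mov  r4, #0x5a -> r4=0x5a
body[4] xor  r0, r1, r6 -> r0=0xf1
body[5] mov  r4, #0xc4 -> r4=0xc4
body[6] sub  r3, r1, #3 -> r3=0x48
body[7] add  r4, r1, #43 -> r4=0x76
epilogue: pop r4=0x58, sp=0x94
r3 is caller-saved -> body value

REG = 0x48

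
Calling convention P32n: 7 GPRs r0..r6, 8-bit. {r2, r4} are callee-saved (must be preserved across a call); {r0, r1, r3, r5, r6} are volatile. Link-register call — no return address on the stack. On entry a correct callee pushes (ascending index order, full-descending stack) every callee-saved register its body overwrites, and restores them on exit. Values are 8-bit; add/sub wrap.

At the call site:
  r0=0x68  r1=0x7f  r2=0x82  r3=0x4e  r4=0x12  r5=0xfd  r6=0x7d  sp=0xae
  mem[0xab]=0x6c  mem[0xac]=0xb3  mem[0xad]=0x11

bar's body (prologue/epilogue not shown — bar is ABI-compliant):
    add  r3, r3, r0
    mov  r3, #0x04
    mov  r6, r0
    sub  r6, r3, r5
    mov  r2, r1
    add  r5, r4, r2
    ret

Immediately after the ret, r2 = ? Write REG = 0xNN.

prologue: push r2 → mem[0xad]=0x82, sp=0xad
body[0] add  r3, r3, r0 → r3=0xb6
body[1] mov  r3, #0x04 → r3=0x04
body[2] mov  r6, r0 → r6=0x68
body[3] sub  r6, r3, r5 → r6=0x07
body[4] mov  r2, r1 → r2=0x7f
body[5] add  r5, r4, r2 → r5=0x91
epilogue: pop r2=0x82, sp=0xae
r2 is callee-saved → restored

REG = 0x82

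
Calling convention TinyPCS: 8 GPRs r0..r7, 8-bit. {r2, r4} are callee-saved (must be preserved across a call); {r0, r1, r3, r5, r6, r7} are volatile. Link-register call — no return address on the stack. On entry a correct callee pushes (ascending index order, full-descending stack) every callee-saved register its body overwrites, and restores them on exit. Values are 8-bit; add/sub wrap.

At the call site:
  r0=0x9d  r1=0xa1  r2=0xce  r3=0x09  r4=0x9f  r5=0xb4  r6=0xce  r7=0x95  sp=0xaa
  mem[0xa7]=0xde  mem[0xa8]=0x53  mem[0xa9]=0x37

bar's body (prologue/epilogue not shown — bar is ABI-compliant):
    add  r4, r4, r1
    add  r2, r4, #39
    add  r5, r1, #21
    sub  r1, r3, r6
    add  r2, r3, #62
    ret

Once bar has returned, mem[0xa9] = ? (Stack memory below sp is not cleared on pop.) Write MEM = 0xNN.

prologue: push r2 → mem[0xa9]=0xce, sp=0xa9
prologue: push r4 → mem[0xa8]=0x9f, sp=0xa8
body[0] add  r4, r4, r1 → r4=0x40
body[1] add  r2, r4, #39 → r2=0x67
body[2] add  r5, r1, #21 → r5=0xb6
body[3] sub  r1, r3, r6 → r1=0x3b
body[4] add  r2, r3, #62 → r2=0x47
epilogue: pop r4=0x9f, sp=0xa9
epilogue: pop r2=0xce, sp=0xaa
prologue pushed ['r2', 'r4'] at ['0xa9', '0xa8']

MEM = 0xce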